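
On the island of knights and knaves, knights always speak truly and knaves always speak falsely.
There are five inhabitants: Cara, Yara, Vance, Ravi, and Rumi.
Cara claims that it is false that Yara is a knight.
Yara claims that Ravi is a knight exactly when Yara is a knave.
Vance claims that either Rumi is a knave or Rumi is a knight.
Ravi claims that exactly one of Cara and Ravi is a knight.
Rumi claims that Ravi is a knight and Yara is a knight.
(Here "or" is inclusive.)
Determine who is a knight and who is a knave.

Cara is a knave, Yara is a knight, Vance is a knight, Ravi is a knave, and Rumi is a knave.

Cara is a knave, so "it is false that Yara is a knight" must be false — and it is.
Yara is a knight, and the claim "Ravi is a knight exactly when Yara is a knave" is indeed true.
Vance is a knight, so "either Rumi is a knave or Rumi is a knight" must be true — and it is.
Ravi is a knave, and the claim "exactly one of Cara and Ravi is a knight" is indeed false.
Since Rumi is a knave, "Ravi is a knight and Yara is a knight" needs to be false, which holds.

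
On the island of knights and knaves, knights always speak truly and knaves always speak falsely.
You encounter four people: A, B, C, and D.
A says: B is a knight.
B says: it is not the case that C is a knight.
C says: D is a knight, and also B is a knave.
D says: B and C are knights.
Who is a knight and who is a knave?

A is a knight, B is a knight, C is a knave, and D is a knave.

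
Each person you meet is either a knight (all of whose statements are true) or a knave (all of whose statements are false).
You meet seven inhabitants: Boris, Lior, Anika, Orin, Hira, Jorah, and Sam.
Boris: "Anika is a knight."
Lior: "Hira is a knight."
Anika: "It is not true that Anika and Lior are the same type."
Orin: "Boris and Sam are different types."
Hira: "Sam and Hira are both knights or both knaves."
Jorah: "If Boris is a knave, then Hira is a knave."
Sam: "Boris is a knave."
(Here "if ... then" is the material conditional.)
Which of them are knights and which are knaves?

Knights: Orin, Jorah, and Sam. Knaves: Boris, Lior, Anika, and Hira.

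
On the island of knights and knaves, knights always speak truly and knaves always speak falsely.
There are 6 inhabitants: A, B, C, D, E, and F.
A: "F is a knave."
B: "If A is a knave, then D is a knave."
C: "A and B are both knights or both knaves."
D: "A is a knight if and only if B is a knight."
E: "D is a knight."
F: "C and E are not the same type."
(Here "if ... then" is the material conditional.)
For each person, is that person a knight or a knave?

A is a knight, so "F is a knave" must be true — and it is.
As a knight, B's statement "if A is a knave, then D is a knave" should be true; it is.
C is a knight, and the claim "A and B are both knights or both knaves" is indeed true.
As a knight, D's statement "A is a knight if and only if B is a knight" should be true; it is.
E is a knight, so "D is a knight" must be true — and it is.
Since F is a knave, "C and E are not the same type" needs to be False, which holds.

A is a knight, B is a knight, C is a knight, D is a knight, E is a knight, and F is a knave.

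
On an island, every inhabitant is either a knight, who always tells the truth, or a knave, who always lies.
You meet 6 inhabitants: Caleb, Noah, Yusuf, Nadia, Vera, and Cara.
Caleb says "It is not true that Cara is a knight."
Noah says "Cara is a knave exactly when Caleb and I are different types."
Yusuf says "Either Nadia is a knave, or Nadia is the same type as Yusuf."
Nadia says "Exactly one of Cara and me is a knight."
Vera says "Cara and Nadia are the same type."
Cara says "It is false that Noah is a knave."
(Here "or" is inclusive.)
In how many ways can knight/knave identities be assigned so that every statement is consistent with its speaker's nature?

0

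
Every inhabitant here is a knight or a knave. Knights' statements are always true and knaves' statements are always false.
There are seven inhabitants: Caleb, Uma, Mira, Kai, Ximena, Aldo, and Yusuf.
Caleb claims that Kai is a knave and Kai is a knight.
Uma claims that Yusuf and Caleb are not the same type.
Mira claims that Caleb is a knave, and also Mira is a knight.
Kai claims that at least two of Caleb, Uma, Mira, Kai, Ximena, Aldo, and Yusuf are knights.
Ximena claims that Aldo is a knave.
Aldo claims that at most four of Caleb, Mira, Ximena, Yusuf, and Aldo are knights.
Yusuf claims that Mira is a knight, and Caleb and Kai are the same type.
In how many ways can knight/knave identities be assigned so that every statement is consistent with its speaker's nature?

3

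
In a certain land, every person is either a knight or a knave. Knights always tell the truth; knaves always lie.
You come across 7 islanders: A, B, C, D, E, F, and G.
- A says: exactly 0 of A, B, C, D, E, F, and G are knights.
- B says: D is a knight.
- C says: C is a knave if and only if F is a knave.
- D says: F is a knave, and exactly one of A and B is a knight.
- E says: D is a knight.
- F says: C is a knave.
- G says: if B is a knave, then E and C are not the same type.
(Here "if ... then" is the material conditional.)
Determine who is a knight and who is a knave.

Since A is a knave, "exactly 0 of A, B, C, D, E, F, and G are knights" needs to be False, which holds.
B (knave): "D is a knight" — False. ✓
Since C is a knave, "C is a knave if and only if F is a knave" needs to be False, which holds.
D is a knave; "F is a knave, and exactly one of A and B is a knight" is False, as required.
Since E is a knave, "D is a knight" needs to be False, which holds.
As a knight, F's statement "C is a knave" should be true; it is.
G (knave): "if B is a knave, then E and C are not the same type" — False. ✓

A is a knave, B is a knave, C is a knave, D is a knave, E is a knave, F is a knight, and G is a knave.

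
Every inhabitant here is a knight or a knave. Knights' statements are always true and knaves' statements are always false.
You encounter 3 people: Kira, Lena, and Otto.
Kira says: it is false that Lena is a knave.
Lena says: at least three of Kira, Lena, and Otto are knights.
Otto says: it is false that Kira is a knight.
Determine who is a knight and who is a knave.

Kira is a knave, Lena is a knave, and Otto is a knight.

Suppose Kira is a knight. Then Kira's statement "it is false that Lena is a knave" would have to be true. Checking the 4 ways to assign the others, none is consistent with every speaker.
(For instance, with Lena=knave, Otto=knight, Kira's claim "it is false that Lena is a knave" comes out false where it would need to be true.)
So Kira must be a knave, making "it is false that Lena is a knave" false. Taking Kira=knave, Lena=knave, Otto=knight, each remaining statement checks out:
  Lena (knave): "at least three of Kira, Lena, and Otto are knights" — false. ✓
  Otto (knight): "it is false that Kira is a knight" — true. ✓
This is the unique consistent assignment.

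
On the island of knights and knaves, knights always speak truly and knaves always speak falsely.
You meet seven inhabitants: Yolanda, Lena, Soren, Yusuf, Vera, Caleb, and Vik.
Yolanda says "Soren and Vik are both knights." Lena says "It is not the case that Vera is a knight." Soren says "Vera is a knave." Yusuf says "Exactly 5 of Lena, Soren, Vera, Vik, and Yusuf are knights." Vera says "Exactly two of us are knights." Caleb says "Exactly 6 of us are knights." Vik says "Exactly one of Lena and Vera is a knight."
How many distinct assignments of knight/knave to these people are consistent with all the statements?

2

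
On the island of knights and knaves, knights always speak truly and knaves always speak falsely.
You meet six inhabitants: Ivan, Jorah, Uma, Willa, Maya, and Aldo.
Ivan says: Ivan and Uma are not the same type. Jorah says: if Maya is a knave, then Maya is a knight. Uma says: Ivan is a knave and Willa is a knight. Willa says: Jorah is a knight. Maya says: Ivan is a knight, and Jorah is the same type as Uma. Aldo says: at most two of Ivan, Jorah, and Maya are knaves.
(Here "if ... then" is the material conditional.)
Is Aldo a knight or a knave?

Aldo is a knave.

Consistent assignments: {Ivan=knave, Jorah=knave, Uma=knave, Willa=knave, Maya=knave, Aldo=knave}
In every consistent assignment, Aldo is a knave.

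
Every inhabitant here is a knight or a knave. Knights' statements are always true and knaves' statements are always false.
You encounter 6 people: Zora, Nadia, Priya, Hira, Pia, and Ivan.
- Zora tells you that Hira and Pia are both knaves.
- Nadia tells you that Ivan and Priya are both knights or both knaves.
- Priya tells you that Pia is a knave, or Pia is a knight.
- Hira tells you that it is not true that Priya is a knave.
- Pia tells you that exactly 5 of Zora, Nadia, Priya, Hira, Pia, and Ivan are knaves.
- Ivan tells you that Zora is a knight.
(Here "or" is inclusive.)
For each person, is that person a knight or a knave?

Knights: Priya and Hira. Knaves: Zora, Nadia, Pia, and Ivan.

Zora is a knave; "Hira and Pia are both knaves" is False, as required.
Nadia is a knave, and the claim "Ivan and Priya are both knights or both knaves" is indeed False.
Priya is a knight; "Pia is a knave, or Pia is a knight" is true, as required.
Hira is a knight; "it is not true that Priya is a knave" is true, as required.
Pia is a knave, and the claim "exactly 5 of Zora, Nadia, Priya, Hira, Pia, and Ivan are knaves" is indeed False.
As a knave, Ivan's statement "Zora is a knight" should be False; it is.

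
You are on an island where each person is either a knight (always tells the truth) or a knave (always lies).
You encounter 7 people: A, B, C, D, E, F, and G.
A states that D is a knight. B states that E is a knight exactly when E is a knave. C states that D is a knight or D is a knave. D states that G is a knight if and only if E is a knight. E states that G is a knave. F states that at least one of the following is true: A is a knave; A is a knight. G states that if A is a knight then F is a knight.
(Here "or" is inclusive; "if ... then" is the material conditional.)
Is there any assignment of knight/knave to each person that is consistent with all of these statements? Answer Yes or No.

Yes

One consistent assignment: A=knave, B=knave, C=knight, D=knave, E=knave, F=knight, G=knight.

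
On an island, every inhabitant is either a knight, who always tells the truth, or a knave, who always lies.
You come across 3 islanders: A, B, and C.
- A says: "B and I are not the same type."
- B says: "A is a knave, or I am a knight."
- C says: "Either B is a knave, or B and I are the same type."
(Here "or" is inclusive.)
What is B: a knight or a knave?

B is a knave.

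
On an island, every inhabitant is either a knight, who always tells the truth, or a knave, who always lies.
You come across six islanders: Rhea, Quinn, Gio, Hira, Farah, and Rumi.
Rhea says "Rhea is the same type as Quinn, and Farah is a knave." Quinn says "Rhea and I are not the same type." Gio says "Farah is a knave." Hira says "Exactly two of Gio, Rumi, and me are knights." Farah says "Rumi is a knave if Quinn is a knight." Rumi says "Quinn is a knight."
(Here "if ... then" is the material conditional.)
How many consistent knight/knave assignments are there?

1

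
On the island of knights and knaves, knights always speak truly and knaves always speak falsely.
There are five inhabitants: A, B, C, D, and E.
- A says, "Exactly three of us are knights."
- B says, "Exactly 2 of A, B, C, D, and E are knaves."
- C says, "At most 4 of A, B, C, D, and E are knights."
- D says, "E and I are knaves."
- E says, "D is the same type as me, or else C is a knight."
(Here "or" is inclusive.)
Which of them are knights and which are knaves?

As a knave, A's statement "exactly three of us are knights" should be false; it is.
As a knave, B's statement "exactly 2 of A, B, C, D, and E are knaves" should be false; it is.
C is a knight, so "at most 4 of A, B, C, D, and E are knights" must be True — and it is.
D is a knave, so "E and I are knaves" must be false — and it is.
E is a knight, and the claim "D is the same type as me, or else C is a knight" is indeed True.

A is a knave, B is a knave, C is a knight, D is a knave, and E is a knight.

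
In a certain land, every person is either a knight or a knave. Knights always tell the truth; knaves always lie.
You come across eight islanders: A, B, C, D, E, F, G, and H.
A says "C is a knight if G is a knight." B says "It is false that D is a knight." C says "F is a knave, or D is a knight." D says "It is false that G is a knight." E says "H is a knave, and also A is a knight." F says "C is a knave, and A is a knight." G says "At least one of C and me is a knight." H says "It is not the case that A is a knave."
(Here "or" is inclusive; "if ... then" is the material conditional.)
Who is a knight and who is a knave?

A is a knight, B is a knight, C is a knight, D is a knave, E is a knave, F is a knave, G is a knight, and H is a knight.

A is a knight; "C is a knight if G is a knight" is true, as required.
B is a knight, so "it is false that D is a knight" must be true — and it is.
C is a knight, so "F is a knave, or D is a knight" must be true — and it is.
D is a knave, and the claim "it is false that G is a knight" is indeed false.
E (knave): "H is a knave, and also A is a knight" — false. ✓
F is a knave; "C is a knave, and A is a knight" is false, as required.
G is a knight, so "at least one of C and me is a knight" must be true — and it is.
Since H is a knight, "it is not the case that A is a knave" needs to be true, which holds.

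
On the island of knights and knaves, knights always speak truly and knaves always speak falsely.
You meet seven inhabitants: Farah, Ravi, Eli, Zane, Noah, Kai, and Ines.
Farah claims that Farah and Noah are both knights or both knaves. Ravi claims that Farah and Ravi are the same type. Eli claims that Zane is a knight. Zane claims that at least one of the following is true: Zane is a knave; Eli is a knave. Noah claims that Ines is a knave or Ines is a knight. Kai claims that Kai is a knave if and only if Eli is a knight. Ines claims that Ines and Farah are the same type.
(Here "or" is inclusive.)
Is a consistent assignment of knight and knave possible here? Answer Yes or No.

No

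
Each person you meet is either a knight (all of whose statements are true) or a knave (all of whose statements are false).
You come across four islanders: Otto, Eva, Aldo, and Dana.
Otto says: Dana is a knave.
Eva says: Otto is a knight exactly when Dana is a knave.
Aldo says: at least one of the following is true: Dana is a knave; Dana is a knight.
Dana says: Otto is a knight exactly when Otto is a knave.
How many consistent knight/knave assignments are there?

1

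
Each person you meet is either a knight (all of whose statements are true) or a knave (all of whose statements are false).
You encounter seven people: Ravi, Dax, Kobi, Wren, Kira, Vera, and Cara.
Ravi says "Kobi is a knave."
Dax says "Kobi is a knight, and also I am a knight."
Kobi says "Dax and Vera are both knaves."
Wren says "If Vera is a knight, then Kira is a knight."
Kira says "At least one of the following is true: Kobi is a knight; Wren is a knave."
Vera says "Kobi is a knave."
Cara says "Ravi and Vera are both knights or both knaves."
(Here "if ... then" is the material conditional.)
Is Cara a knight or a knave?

Cara is a knight.

Consistent assignments: {Ravi=knave, Dax=knave, Kobi=knight, Wren=knight, Kira=knight, Vera=knave, Cara=knight}
In every consistent assignment, Cara is a knight.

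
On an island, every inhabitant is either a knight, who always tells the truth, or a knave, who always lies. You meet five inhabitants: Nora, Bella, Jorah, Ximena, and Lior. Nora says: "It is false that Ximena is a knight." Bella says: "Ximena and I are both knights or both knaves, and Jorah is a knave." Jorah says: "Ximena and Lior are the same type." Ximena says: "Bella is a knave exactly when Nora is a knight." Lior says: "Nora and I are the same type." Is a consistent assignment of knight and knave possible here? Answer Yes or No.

No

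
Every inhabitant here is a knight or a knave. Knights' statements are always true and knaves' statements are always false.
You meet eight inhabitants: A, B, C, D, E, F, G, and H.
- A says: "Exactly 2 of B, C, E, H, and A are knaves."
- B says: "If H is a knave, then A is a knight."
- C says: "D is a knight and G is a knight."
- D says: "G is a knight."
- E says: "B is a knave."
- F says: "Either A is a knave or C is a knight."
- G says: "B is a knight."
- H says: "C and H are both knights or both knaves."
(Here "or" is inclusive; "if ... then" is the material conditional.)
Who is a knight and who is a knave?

A is a knight, B is a knight, C is a knight, D is a knight, E is a knave, F is a knight, G is a knight, and H is a knave.

As a knight, A's statement "exactly 2 of B, C, E, H, and A are knaves" should be true; it is.
Since B is a knight, "if H is a knave, then A is a knight" needs to be true, which holds.
As a knight, C's statement "D is a knight and G is a knight" should be true; it is.
D is a knight, and the claim "G is a knight" is indeed true.
E is a knave; "B is a knave" is False, as required.
F is a knight, so "either A is a knave or C is a knight" must be true — and it is.
As a knight, G's statement "B is a knight" should be true; it is.
As a knave, H's statement "C and H are both knights or both knaves" should be False; it is.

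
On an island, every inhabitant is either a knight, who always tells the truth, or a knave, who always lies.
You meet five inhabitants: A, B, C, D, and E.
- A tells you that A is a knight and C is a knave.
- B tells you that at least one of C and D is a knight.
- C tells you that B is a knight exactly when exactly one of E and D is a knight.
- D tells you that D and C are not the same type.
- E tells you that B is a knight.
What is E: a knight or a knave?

E is a knight.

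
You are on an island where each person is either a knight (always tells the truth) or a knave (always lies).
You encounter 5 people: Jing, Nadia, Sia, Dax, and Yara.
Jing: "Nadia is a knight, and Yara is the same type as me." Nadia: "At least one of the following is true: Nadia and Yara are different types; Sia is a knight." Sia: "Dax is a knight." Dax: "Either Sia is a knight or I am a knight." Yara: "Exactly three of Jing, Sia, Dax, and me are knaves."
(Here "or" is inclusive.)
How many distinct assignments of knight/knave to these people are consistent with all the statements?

1

Consistent assignments:
  Jing=knave, Nadia=knave, Sia=knave, Dax=knave, Yara=knave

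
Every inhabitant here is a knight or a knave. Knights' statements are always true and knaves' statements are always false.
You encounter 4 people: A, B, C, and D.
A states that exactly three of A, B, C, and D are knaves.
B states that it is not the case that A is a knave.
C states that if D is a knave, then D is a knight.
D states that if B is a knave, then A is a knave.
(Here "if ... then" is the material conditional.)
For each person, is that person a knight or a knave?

A is a knave, B is a knave, C is a knight, and D is a knight.

A is a knave, and the claim "exactly three of A, B, C, and D are knaves" is indeed false.
B is a knave, and the claim "it is not the case that A is a knave" is indeed false.
C (knight): "if D is a knave, then D is a knight" — True. ✓
D is a knight, and the claim "if B is a knave, then A is a knave" is indeed True.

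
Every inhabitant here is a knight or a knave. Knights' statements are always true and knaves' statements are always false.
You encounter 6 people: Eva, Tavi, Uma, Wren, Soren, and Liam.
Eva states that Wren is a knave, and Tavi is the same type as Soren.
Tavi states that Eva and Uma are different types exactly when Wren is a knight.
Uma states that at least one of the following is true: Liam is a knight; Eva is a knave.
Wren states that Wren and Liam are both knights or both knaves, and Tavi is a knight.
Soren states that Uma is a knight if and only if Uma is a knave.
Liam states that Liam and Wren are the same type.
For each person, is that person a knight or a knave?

As a knave, Eva's statement "Wren is a knave, and Tavi is the same type as Soren" should be false; it is.
Since Tavi is a knight, "Eva and Uma are different types exactly when Wren is a knight" needs to be True, which holds.
Uma is a knight; "at least one of the following is true: Liam is a knight; Eva is a knave" is True, as required.
As a knight, Wren's statement "Wren and Liam are both knights or both knaves, and Tavi is a knight" should be True; it is.
Soren is a knave; "Uma is a knight if and only if Uma is a knave" is false, as required.
Liam is a knight; "Liam and Wren are the same type" is True, as required.

Eva is a knave, Tavi is a knight, Uma is a knight, Wren is a knight, Soren is a knave, and Liam is a knight.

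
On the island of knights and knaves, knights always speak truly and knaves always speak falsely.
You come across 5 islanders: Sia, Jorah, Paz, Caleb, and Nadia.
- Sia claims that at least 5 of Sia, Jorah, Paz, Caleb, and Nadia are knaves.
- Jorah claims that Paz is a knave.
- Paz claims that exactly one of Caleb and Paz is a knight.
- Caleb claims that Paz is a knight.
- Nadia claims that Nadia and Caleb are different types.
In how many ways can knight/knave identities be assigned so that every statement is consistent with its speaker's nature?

2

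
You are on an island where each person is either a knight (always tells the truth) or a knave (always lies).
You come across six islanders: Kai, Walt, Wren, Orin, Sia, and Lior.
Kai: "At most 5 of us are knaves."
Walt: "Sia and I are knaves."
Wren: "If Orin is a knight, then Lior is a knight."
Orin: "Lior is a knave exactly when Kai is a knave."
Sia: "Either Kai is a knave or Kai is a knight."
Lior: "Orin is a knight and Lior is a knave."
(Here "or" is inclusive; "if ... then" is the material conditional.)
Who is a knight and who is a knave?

Kai is a knight, Walt is a knave, Wren is a knight, Orin is a knave, Sia is a knight, and Lior is a knave.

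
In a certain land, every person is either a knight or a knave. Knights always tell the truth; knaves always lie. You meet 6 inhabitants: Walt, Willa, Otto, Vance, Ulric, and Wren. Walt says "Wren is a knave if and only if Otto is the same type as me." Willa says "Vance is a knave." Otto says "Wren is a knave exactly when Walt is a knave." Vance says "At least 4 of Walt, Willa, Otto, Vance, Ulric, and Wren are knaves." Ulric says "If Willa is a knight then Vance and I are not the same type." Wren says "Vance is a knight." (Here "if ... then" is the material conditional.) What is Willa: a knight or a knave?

Willa is a knight.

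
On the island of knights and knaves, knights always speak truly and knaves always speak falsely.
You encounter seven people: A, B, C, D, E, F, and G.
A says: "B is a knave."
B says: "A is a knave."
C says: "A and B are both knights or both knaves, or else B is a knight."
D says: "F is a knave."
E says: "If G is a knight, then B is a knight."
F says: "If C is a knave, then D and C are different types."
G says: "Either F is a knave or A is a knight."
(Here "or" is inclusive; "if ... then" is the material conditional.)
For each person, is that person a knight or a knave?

A is a knave, B is a knight, C is a knight, D is a knave, E is a knight, F is a knight, and G is a knave.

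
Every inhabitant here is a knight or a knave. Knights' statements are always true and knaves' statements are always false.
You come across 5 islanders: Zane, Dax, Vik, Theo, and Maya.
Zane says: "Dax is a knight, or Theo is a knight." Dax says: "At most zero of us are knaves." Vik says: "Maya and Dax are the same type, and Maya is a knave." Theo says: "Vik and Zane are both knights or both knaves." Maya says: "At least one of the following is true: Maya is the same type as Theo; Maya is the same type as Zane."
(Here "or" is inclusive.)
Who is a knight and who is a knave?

Suppose Zane is a knave. Then Zane's statement "Dax is a knight, or Theo is a knight" would have to be false. Checking the 16 ways to assign the others, none is consistent with every speaker.
(For instance, with Dax=knave, Vik=knight, Theo=knight, Maya=knave, Zane's claim "Dax is a knight, or Theo is a knight" comes out true where it would need to be false.)
So Zane must be a knight, making "Dax is a knight, or Theo is a knight" true. Taking Zane=knight, Dax=knave, Vik=knight, Theo=knight, Maya=knave, each remaining statement checks out:
  Dax (knave): "at most zero of us are knaves" — false. ✓
  Vik (knight): "Maya and Dax are the same type, and Maya is a knave" — true. ✓
  Theo (knight): "Vik and Zane are both knights or both knaves" — true. ✓
  Maya (knave): "at least one of the following is true: Maya is the same type as Theo; Maya is the same type as Zane" — false. ✓
This is the unique consistent assignment.

Knights: Zane, Vik, and Theo. Knaves: Dax and Maya.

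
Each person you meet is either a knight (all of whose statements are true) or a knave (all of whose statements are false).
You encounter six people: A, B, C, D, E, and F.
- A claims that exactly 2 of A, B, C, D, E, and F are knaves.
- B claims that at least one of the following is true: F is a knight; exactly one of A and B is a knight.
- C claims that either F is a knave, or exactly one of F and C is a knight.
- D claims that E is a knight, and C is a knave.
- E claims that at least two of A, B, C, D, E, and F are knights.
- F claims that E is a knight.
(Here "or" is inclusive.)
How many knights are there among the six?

1

The unique consistent assignment is A=knave, B=knave, C=knight, D=knave, E=knave, F=knave.
That has 1 knight.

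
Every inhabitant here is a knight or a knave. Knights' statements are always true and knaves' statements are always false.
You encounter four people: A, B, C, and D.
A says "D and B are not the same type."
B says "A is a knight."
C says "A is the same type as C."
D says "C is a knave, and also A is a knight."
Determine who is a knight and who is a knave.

Knights: A, B, and C. Knaves: D.

Suppose A is a knave. Then A's statement "D and B are not the same type" would have to be false. Checking the 8 ways to assign the others, none is consistent with every speaker.
(For instance, with B=knight, C=knight, D=knave, A's claim "D and B are not the same type" comes out true where it would need to be false.)
So A must be a knight, making "D and B are not the same type" true. Taking A=knight, B=knight, C=knight, D=knave, each remaining statement checks out:
  B (knight): "A is a knight" — true. ✓
  C (knight): "A is the same type as C" — true. ✓
  D (knave): "C is a knave, and also A is a knight" — false. ✓
This is the unique consistent assignment.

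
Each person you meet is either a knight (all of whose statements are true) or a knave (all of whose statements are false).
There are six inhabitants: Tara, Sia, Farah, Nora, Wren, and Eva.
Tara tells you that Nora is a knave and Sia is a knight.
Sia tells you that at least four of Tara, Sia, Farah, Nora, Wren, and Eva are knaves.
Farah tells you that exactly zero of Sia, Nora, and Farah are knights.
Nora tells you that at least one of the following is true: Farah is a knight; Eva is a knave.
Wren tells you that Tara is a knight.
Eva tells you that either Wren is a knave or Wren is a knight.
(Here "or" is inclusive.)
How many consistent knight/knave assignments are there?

0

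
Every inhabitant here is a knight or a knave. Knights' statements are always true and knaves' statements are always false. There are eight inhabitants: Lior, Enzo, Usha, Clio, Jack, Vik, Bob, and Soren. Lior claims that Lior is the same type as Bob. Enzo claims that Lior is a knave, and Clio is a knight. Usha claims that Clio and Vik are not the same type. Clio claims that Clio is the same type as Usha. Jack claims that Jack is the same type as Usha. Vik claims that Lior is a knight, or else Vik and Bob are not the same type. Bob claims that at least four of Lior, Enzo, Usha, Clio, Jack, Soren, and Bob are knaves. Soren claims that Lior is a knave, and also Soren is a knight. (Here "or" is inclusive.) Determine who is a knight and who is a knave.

Lior is a knight, Enzo is a knave, Usha is a knight, Clio is a knave, Jack is a knave, Vik is a knight, Bob is a knight, and Soren is a knave.

Lior is a knight, and the claim "Lior is the same type as Bob" is indeed true.
Enzo is a knave, so "Lior is a knave, and Clio is a knight" must be false — and it is.
Usha is a knight, so "Clio and Vik are not the same type" must be true — and it is.
Clio (knave): "Clio is the same type as Usha" — false. ✓
Since Jack is a knave, "Jack is the same type as Usha" needs to be false, which holds.
Vik is a knight, and the claim "Lior is a knight, or else Vik and Bob are not the same type" is indeed true.
Since Bob is a knight, "at least four of Lior, Enzo, Usha, Clio, Jack, Soren, and Bob are knaves" needs to be true, which holds.
As a knave, Soren's statement "Lior is a knave, and also Soren is a knight" should be false; it is.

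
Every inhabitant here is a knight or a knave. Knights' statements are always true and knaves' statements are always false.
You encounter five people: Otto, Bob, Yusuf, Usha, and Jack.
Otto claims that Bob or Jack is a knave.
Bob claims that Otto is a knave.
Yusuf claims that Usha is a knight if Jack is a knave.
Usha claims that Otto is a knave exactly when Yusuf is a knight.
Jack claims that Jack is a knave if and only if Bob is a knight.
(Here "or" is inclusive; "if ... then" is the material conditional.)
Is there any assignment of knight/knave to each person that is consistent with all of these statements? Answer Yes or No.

Yes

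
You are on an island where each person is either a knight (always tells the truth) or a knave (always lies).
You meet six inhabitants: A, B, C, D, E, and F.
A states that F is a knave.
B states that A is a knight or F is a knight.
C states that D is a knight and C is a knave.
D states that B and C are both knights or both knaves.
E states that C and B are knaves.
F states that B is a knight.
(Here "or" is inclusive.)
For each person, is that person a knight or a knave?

A is a knave, B is a knight, C is a knave, D is a knave, E is a knave, and F is a knight.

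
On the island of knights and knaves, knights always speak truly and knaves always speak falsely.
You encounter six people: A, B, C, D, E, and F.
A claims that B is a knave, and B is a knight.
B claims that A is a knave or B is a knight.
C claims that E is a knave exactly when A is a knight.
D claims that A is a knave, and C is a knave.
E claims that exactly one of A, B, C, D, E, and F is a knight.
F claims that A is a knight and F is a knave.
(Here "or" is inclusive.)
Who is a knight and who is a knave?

Knights: B and D. Knaves: A, C, E, and F.

A is a knave; "B is a knave, and B is a knight" is false, as required.
B is a knight, so "A is a knave or B is a knight" must be True — and it is.
Since C is a knave, "E is a knave exactly when A is a knight" needs to be false, which holds.
Since D is a knight, "A is a knave, and C is a knave" needs to be True, which holds.
E (knave): "exactly one of A, B, C, D, E, and F is a knight" — false. ✓
F is a knave, and the claim "A is a knight and F is a knave" is indeed false.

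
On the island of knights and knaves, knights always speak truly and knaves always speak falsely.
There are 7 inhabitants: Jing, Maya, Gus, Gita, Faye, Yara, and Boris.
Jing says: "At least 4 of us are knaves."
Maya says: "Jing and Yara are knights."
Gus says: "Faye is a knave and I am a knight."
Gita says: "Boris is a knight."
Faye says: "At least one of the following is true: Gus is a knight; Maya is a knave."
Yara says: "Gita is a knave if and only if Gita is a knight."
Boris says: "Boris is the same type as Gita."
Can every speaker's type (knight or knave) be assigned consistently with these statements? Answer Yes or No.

No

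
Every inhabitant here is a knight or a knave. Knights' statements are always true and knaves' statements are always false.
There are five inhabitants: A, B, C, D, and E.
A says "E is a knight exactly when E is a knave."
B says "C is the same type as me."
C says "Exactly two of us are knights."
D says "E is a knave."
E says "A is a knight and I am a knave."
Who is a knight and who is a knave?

Knights: C and D. Knaves: A, B, and E.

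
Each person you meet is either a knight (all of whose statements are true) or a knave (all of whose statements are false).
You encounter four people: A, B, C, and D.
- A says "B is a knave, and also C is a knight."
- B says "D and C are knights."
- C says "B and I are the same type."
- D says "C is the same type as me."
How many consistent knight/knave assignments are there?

1

Consistent assignments:
  A=knave, B=knight, C=knight, D=knight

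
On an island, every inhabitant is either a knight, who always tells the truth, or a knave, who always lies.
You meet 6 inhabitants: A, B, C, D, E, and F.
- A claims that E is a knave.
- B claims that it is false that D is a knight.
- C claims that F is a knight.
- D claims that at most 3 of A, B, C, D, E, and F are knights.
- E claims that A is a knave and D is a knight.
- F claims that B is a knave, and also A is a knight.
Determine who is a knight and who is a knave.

A is a knave; "E is a knave" is false, as required.
As a knave, B's statement "it is false that D is a knight" should be false; it is.
Since C is a knave, "F is a knight" needs to be false, which holds.
D (knight): "at most 3 of A, B, C, D, E, and F are knights" — True. ✓
Since E is a knight, "A is a knave and D is a knight" needs to be True, which holds.
F is a knave, so "B is a knave, and also A is a knight" must be false — and it is.

A is a knave, B is a knave, C is a knave, D is a knight, E is a knight, and F is a knave.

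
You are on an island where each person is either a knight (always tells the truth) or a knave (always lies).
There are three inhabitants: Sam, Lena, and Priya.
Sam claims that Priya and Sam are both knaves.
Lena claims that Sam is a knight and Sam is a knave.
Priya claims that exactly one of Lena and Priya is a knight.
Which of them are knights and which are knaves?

Knights: Priya. Knaves: Sam and Lena.

Sam is a knave; "Priya and Sam are both knaves" is False, as required.
Lena is a knave, and the claim "Sam is a knight and Sam is a knave" is indeed False.
Priya (knight): "exactly one of Lena and Priya is a knight" — True. ✓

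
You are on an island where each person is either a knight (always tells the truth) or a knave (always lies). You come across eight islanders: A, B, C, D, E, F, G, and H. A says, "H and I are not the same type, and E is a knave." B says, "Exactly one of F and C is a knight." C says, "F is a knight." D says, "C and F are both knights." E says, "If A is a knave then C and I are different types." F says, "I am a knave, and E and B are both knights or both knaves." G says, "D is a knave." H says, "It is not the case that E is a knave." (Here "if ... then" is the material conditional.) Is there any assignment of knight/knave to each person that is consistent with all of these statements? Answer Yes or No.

Yes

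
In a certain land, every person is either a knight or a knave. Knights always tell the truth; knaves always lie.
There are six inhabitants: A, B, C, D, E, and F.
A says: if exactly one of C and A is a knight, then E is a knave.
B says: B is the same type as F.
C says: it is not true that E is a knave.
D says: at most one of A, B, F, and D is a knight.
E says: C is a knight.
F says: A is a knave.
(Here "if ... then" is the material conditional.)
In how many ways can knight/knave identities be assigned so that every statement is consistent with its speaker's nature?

1

Consistent assignments:
  A=knave, B=knight, C=knight, D=knave, E=knight, F=knight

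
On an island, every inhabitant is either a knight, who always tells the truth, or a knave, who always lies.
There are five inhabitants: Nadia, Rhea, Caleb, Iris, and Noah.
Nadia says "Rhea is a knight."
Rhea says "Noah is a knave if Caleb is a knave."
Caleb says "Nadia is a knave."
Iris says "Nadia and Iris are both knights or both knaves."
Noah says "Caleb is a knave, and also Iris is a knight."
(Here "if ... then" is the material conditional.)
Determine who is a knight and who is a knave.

Nadia (knight): "Rhea is a knight" — true. ✓
Since Rhea is a knight, "Noah is a knave if Caleb is a knave" needs to be true, which holds.
Caleb (knave): "Nadia is a knave" — false. ✓
Iris is a knave, and the claim "Nadia and Iris are both knights or both knaves" is indeed false.
Noah is a knave, and the claim "Caleb is a knave, and also Iris is a knight" is indeed false.

Nadia is a knight, Rhea is a knight, Caleb is a knave, Iris is a knave, and Noah is a knave.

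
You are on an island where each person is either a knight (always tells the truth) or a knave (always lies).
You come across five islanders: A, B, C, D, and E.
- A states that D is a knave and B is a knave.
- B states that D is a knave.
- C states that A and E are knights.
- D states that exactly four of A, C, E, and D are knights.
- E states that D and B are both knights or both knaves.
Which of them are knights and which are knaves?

A is a knave, B is a knight, C is a knave, D is a knave, and E is a knave.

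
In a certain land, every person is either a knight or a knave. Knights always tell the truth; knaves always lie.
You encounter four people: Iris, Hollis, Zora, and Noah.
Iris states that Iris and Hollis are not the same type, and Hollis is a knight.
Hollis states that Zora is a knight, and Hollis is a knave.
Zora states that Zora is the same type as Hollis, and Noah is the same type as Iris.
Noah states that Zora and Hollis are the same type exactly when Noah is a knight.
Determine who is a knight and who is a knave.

Iris is a knave, Hollis is a knave, Zora is a knave, and Noah is a knight.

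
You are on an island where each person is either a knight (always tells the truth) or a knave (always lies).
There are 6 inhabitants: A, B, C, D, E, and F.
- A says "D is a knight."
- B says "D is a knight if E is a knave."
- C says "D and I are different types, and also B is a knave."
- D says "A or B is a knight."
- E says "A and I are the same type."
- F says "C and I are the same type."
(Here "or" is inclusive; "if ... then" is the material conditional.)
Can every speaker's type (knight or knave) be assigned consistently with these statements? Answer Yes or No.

No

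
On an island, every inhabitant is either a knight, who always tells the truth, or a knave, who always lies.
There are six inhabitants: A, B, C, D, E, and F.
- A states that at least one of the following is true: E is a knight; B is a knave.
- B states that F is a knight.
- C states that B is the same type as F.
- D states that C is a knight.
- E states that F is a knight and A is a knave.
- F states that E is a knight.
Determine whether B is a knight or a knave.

Consistent assignments: {A=knight, B=knave, C=knight, D=knight, E=knave, F=knave}
In every consistent assignment, B is a knave.

B is a knave.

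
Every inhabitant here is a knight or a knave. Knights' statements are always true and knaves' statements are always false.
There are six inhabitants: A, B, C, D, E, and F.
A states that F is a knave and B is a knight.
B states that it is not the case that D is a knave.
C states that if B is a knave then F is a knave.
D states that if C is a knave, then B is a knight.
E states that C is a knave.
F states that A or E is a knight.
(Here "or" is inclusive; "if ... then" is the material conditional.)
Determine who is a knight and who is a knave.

Since A is a knave, "F is a knave and B is a knight" needs to be false, which holds.
B is a knave, so "it is not the case that D is a knave" must be false — and it is.
C is a knave, and the claim "if B is a knave then F is a knave" is indeed false.
D is a knave; "if C is a knave, then B is a knight" is false, as required.
E (knight): "C is a knave" — True. ✓
F is a knight; "A or E is a knight" is True, as required.

Knights: E and F. Knaves: A, B, C, and D.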